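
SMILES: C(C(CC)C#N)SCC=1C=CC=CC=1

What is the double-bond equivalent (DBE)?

Molecular formula from the SMILES: C12H15NS.
DoU = (2C + 2 + N − H − X)/2 = (2·12 + 2 + 1 − 15 − 0)/2 = 12/2 = 6.
(Structurally: 1 ring(s) + 5 π bond(s) = 6.)

6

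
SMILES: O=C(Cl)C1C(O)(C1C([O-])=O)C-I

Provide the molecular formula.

Heavy atoms from the SMILES: 6 C, 1 Cl, 1 I, 4 O.
Implicit hydrogens by atom environment:
  3 × C: no H
  2 × C: 1 H each → 2
  2 × O: no H
  1 × C: 2 H
  1 × Cl: no H
  1 × I: no H
  1 × O: 1 H
  1 × O (charge -1): no H
  Total hydrogens = 5.
Net charge -1.
Molecular formula: C6H5ClIO4-

C6H5ClIO4-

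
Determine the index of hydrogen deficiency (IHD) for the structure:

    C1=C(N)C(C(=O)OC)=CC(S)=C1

5

Molecular formula from the SMILES: C8H9NO2S.
DoU = (2C + 2 + N − H − X)/2 = (2·8 + 2 + 1 − 9 − 0)/2 = 10/2 = 5.
(Structurally: 1 ring(s) + 4 π bond(s) = 5.)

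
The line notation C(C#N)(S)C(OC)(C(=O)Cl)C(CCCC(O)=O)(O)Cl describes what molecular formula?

Heavy atoms from the SMILES: 10 C, 2 Cl, 1 N, 5 O, 1 S.
Implicit hydrogens by atom environment:
  5 × C: no H
  3 × C: 2 H each → 6
  3 × O: no H
  2 × Cl: no H
  2 × O: 1 H each → 2
  1 × C: 3 H
  1 × C: 1 H
  1 × N: no H
  1 × S: 1 H
  Total hydrogens = 13.
Molecular formula: C10H13Cl2NO5S

C10H13Cl2NO5S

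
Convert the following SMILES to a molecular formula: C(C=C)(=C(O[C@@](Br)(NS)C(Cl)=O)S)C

Heavy atoms from the SMILES: 1 Br, 7 C, 1 Cl, 1 N, 2 O, 2 S.
Implicit hydrogens by atom environment:
  4 × C: no H
  2 × O: no H
  2 × S: 1 H each → 2
  1 × Br: no H
  1 × C: 3 H
  1 × C: 2 H
  1 × C: 1 H
  1 × Cl: no H
  1 × N: 1 H
  Total hydrogens = 9.
Molecular formula: C7H9BrClNO2S2

C7H9BrClNO2S2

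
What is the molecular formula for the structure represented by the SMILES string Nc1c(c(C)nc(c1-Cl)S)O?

Heavy atoms from the SMILES: 6 C, 1 Cl, 2 N, 1 O, 1 S.
Implicit hydrogens by atom environment:
  5 × C (aromatic): no H
  1 × C: 3 H
  1 × Cl: no H
  1 × N: 2 H
  1 × N (aromatic): no H
  1 × O: 1 H
  1 × S: 1 H
  Total hydrogens = 7.
Molecular formula: C6H7ClN2OS

C6H7ClN2OS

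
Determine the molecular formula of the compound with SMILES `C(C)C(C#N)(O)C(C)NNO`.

Heavy atoms from the SMILES: 6 C, 3 N, 2 O.
Implicit hydrogens by atom environment:
  2 × C: 3 H each → 6
  2 × C: no H
  2 × N: 1 H each → 2
  2 × O: 1 H each → 2
  1 × C: 2 H
  1 × C: 1 H
  1 × N: no H
  Total hydrogens = 13.
Molecular formula: C6H13N3O2

C6H13N3O2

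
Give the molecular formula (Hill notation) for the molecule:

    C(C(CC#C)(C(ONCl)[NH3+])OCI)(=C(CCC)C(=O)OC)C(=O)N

C14H22ClIN3O5+

Heavy atoms from the SMILES: 14 C, 1 Cl, 1 I, 3 N, 5 O.
Implicit hydrogens by atom environment:
  6 × C: no H
  5 × O: no H
  4 × C: 2 H each → 8
  2 × C: 3 H each → 6
  2 × C: 1 H each → 2
  1 × Cl: no H
  1 × I: no H
  1 × N (charge +1): 3 H
  1 × N: 2 H
  1 × N: 1 H
  Total hydrogens = 22.
Net charge +1.
Molecular formula: C14H22ClIN3O5+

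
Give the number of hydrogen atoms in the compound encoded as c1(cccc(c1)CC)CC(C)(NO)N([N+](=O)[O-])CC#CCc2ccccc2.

25

Hydrogens are implicit in SMILES; fill each atom to its normal valence:
  9 × C (aromatic): 1 H each → 9
  4 × C: 2 H each → 8
  3 × C: no H
  3 × C (aromatic): no H
  2 × C: 3 H each → 6
  1 × N: 1 H
  1 × N: no H
  1 × N (charge +1): no H
  1 × O: 1 H
  1 × O: no H
  1 × O (charge -1): no H
  Total hydrogens = 25.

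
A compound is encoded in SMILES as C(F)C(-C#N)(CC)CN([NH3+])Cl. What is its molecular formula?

Heavy atoms from the SMILES: 6 C, 1 Cl, 1 F, 3 N.
Implicit hydrogens by atom environment:
  3 × C: 2 H each → 6
  2 × C: no H
  2 × N: no H
  1 × C: 3 H
  1 × Cl: no H
  1 × F: no H
  1 × N (charge +1): 3 H
  Total hydrogens = 12.
Net charge +1.
Molecular formula: C6H12ClFN3+

C6H12ClFN3+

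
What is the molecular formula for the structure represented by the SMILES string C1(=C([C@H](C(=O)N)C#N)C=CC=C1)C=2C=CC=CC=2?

Heavy atoms from the SMILES: 15 C, 2 N, 1 O.
Implicit hydrogens by atom environment:
  9 × C (aromatic): 1 H each → 9
  3 × C (aromatic): no H
  2 × C: no H
  1 × C: 1 H
  1 × N: 2 H
  1 × N: no H
  1 × O: no H
  Total hydrogens = 12.
Molecular formula: C15H12N2O

C15H12N2O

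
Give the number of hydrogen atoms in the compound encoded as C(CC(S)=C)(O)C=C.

10

Hydrogens are implicit in SMILES; fill each atom to its normal valence:
  3 × C: 2 H each → 6
  2 × C: 1 H each → 2
  1 × C: no H
  1 × O: 1 H
  1 × S: 1 H
  Total hydrogens = 10.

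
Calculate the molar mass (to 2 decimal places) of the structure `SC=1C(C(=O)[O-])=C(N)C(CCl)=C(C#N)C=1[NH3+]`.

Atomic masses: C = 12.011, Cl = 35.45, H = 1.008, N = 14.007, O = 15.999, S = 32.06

257.69

Molecular formula: C9H8ClN3O2S.
M = 9×12.011 + 1×35.45 + 8×1.008 + 3×14.007 + 2×15.999 + 1×32.06 = 257.69 g/mol.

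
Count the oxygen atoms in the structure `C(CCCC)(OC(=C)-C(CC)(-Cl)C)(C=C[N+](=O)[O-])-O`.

The symbol for oxygen appears 4 times in the SMILES.

4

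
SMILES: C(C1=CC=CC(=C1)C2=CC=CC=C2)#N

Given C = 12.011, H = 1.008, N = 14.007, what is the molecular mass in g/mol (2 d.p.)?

179.22

Molecular formula: C13H9N.
M = 13×12.011 + 9×1.008 + 1×14.007 = 179.22 g/mol.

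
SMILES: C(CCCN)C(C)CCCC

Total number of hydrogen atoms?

Hydrogens are implicit in SMILES; fill each atom to its normal valence:
  7 × C: 2 H each → 14
  2 × C: 3 H each → 6
  1 × C: 1 H
  1 × N: 2 H
  Total hydrogens = 23.

23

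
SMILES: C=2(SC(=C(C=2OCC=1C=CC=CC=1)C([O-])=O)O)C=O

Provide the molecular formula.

Heavy atoms from the SMILES: 13 C, 5 O, 1 S.
Implicit hydrogens by atom environment:
  5 × C (aromatic): 1 H each → 5
  5 × C (aromatic): no H
  3 × O: no H
  1 × C: 2 H
  1 × C: 1 H
  1 × C: no H
  1 × O: 1 H
  1 × O (charge -1): no H
  1 × S (aromatic): no H
  Total hydrogens = 9.
Net charge -1.
Molecular formula: C13H9O5S-

C13H9O5S-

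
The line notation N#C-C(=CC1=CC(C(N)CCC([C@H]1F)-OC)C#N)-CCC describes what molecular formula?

C16H22FN3O

Heavy atoms from the SMILES: 16 C, 1 F, 3 N, 1 O.
Implicit hydrogens by atom environment:
  6 × C: 1 H each → 6
  4 × C: 2 H each → 8
  4 × C: no H
  2 × C: 3 H each → 6
  2 × N: no H
  1 × F: no H
  1 × N: 2 H
  1 × O: no H
  Total hydrogens = 22.
Molecular formula: C16H22FN3O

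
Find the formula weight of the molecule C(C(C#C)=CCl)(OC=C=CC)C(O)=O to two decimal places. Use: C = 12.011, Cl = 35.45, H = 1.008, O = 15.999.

212.63

Molecular formula: C10H9ClO3.
M = 10×12.011 + 1×35.45 + 9×1.008 + 3×15.999 = 212.63 g/mol.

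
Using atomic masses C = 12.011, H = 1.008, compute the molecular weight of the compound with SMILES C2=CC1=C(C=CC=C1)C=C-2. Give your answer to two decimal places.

128.17

Molecular formula: C10H8.
M = 10×12.011 + 8×1.008 = 128.17 g/mol.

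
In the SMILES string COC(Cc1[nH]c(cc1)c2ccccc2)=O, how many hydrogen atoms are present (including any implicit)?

Hydrogens are implicit in SMILES; fill each atom to its normal valence:
  7 × C (aromatic): 1 H each → 7
  3 × C (aromatic): no H
  2 × O: no H
  1 × C: 3 H
  1 × C: 2 H
  1 × C: no H
  1 × N (aromatic): 1 H
  Total hydrogens = 13.

13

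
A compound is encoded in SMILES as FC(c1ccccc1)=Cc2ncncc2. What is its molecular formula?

Heavy atoms from the SMILES: 12 C, 1 F, 2 N.
Implicit hydrogens by atom environment:
  8 × C (aromatic): 1 H each → 8
  2 × C (aromatic): no H
  2 × N (aromatic): no H
  1 × C: 1 H
  1 × C: no H
  1 × F: no H
  Total hydrogens = 9.
Molecular formula: C12H9FN2

C12H9FN2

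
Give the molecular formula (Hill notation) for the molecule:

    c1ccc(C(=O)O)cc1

Heavy atoms from the SMILES: 7 C, 2 O.
Implicit hydrogens by atom environment:
  5 × C (aromatic): 1 H each → 5
  1 × C (aromatic): no H
  1 × C: no H
  1 × O: 1 H
  1 × O: no H
  Total hydrogens = 6.
Molecular formula: C7H6O2

C7H6O2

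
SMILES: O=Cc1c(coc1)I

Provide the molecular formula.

C5H3IO2

Heavy atoms from the SMILES: 5 C, 1 I, 2 O.
Implicit hydrogens by atom environment:
  2 × C (aromatic): 1 H each → 2
  2 × C (aromatic): no H
  1 × C: 1 H
  1 × I: no H
  1 × O (aromatic): no H
  1 × O: no H
  Total hydrogens = 3.
Molecular formula: C5H3IO2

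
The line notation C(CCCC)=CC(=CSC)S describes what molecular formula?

Heavy atoms from the SMILES: 9 C, 2 S.
Implicit hydrogens by atom environment:
  3 × C: 2 H each → 6
  3 × C: 1 H each → 3
  2 × C: 3 H each → 6
  1 × C: no H
  1 × S: 1 H
  1 × S: no H
  Total hydrogens = 16.
Molecular formula: C9H16S2

C9H16S2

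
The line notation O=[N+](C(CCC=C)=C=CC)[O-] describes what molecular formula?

Heavy atoms from the SMILES: 8 C, 1 N, 2 O.
Implicit hydrogens by atom environment:
  3 × C: 2 H each → 6
  2 × C: 1 H each → 2
  2 × C: no H
  1 × C: 3 H
  1 × N (charge +1): no H
  1 × O: no H
  1 × O (charge -1): no H
  Total hydrogens = 11.
Molecular formula: C8H11NO2

C8H11NO2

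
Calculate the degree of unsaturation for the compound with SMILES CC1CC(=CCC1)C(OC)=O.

Molecular formula from the SMILES: C9H14O2.
DoU = (2C + 2 + N − H − X)/2 = (2·9 + 2 + 0 − 14 − 0)/2 = 6/2 = 3.
(Structurally: 1 ring(s) + 2 π bond(s) = 3.)

3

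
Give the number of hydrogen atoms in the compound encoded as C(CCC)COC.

Hydrogens are implicit in SMILES; fill each atom to its normal valence:
  4 × C: 2 H each → 8
  2 × C: 3 H each → 6
  1 × O: no H
  Total hydrogens = 14.

14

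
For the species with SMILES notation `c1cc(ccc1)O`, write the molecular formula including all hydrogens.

C6H6O

Heavy atoms from the SMILES: 6 C, 1 O.
Implicit hydrogens by atom environment:
  5 × C (aromatic): 1 H each → 5
  1 × C (aromatic): no H
  1 × O: 1 H
  Total hydrogens = 6.
Molecular formula: C6H6O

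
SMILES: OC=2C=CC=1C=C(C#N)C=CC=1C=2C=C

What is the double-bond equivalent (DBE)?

Molecular formula from the SMILES: C13H9NO.
DoU = (2C + 2 + N − H − X)/2 = (2·13 + 2 + 1 − 9 − 0)/2 = 20/2 = 10.
(Structurally: 2 ring(s) + 8 π bond(s) = 10.)

10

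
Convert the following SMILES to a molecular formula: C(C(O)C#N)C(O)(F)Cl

Heavy atoms from the SMILES: 4 C, 1 Cl, 1 F, 1 N, 2 O.
Implicit hydrogens by atom environment:
  2 × C: no H
  2 × O: 1 H each → 2
  1 × C: 2 H
  1 × C: 1 H
  1 × Cl: no H
  1 × F: no H
  1 × N: no H
  Total hydrogens = 5.
Molecular formula: C4H5ClFNO2

C4H5ClFNO2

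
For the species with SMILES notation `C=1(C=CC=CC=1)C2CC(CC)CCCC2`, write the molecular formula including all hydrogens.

Heavy atoms from the SMILES: 15 C.
Implicit hydrogens by atom environment:
  6 × C: 2 H each → 12
  5 × C (aromatic): 1 H each → 5
  2 × C: 1 H each → 2
  1 × C: 3 H
  1 × C (aromatic): no H
  Total hydrogens = 22.
Molecular formula: C15H22

C15H22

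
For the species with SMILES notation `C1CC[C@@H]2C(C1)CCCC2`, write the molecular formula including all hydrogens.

C10H18

Heavy atoms from the SMILES: 10 C.
Implicit hydrogens by atom environment:
  8 × C: 2 H each → 16
  2 × C: 1 H each → 2
  Total hydrogens = 18.
Molecular formula: C10H18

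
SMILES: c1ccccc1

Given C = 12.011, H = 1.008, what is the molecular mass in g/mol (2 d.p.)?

Molecular formula: C6H6.
M = 6×12.011 + 6×1.008 = 78.11 g/mol.

78.11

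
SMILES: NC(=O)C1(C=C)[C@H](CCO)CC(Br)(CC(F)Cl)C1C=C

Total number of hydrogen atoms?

Hydrogens are implicit in SMILES; fill each atom to its normal valence:
  6 × C: 2 H each → 12
  5 × C: 1 H each → 5
  3 × C: no H
  1 × Br: no H
  1 × Cl: no H
  1 × F: no H
  1 × N: 2 H
  1 × O: 1 H
  1 × O: no H
  Total hydrogens = 20.

20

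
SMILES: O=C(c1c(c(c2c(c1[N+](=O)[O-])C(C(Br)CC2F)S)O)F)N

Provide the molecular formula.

Heavy atoms from the SMILES: 1 Br, 11 C, 2 F, 2 N, 4 O, 1 S.
Implicit hydrogens by atom environment:
  6 × C (aromatic): no H
  3 × C: 1 H each → 3
  2 × F: no H
  2 × O: no H
  1 × Br: no H
  1 × C: 2 H
  1 × C: no H
  1 × N: 2 H
  1 × N (charge +1): no H
  1 × O: 1 H
  1 × O (charge -1): no H
  1 × S: 1 H
  Total hydrogens = 9.
Molecular formula: C11H9BrF2N2O4S

C11H9BrF2N2O4S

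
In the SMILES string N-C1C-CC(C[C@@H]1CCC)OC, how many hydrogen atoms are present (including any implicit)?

Hydrogens are implicit in SMILES; fill each atom to its normal valence:
  5 × C: 2 H each → 10
  3 × C: 1 H each → 3
  2 × C: 3 H each → 6
  1 × N: 2 H
  1 × O: no H
  Total hydrogens = 21.

21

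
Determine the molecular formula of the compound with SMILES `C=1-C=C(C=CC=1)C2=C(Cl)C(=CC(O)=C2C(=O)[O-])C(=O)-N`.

Heavy atoms from the SMILES: 14 C, 1 Cl, 1 N, 4 O.
Implicit hydrogens by atom environment:
  6 × C (aromatic): 1 H each → 6
  6 × C (aromatic): no H
  2 × C: no H
  2 × O: no H
  1 × Cl: no H
  1 × N: 2 H
  1 × O: 1 H
  1 × O (charge -1): no H
  Total hydrogens = 9.
Net charge -1.
Molecular formula: C14H9ClNO4-

C14H9ClNO4-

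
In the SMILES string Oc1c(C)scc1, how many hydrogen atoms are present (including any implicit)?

6

Hydrogens are implicit in SMILES; fill each atom to its normal valence:
  2 × C (aromatic): 1 H each → 2
  2 × C (aromatic): no H
  1 × C: 3 H
  1 × O: 1 H
  1 × S (aromatic): no H
  Total hydrogens = 6.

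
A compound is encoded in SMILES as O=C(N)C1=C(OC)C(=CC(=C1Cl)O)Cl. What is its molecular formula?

Heavy atoms from the SMILES: 8 C, 2 Cl, 1 N, 3 O.
Implicit hydrogens by atom environment:
  5 × C (aromatic): no H
  2 × Cl: no H
  2 × O: no H
  1 × C: 3 H
  1 × C (aromatic): 1 H
  1 × C: no H
  1 × N: 2 H
  1 × O: 1 H
  Total hydrogens = 7.
Molecular formula: C8H7Cl2NO3

C8H7Cl2NO3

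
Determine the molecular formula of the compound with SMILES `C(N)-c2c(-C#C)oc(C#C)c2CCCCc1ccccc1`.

Heavy atoms from the SMILES: 19 C, 1 N, 1 O.
Implicit hydrogens by atom environment:
  5 × C: 2 H each → 10
  5 × C (aromatic): 1 H each → 5
  5 × C (aromatic): no H
  2 × C: 1 H each → 2
  2 × C: no H
  1 × N: 2 H
  1 × O (aromatic): no H
  Total hydrogens = 19.
Molecular formula: C19H19NO

C19H19NO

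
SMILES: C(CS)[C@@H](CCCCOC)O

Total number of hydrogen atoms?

18

Hydrogens are implicit in SMILES; fill each atom to its normal valence:
  6 × C: 2 H each → 12
  1 × C: 3 H
  1 × C: 1 H
  1 × O: 1 H
  1 × O: no H
  1 × S: 1 H
  Total hydrogens = 18.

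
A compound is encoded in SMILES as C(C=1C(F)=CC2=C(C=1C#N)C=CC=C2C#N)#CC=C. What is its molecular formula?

C16H7FN2

Heavy atoms from the SMILES: 16 C, 1 F, 2 N.
Implicit hydrogens by atom environment:
  6 × C (aromatic): no H
  4 × C (aromatic): 1 H each → 4
  4 × C: no H
  2 × N: no H
  1 × C: 2 H
  1 × C: 1 H
  1 × F: no H
  Total hydrogens = 7.
Molecular formula: C16H7FN2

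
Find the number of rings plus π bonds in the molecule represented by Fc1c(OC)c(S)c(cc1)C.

Molecular formula from the SMILES: C8H9FOS.
DoU = (2C + 2 + N − H − X)/2 = (2·8 + 2 + 0 − 9 − 1)/2 = 8/2 = 4.
(Structurally: 1 ring(s) + 3 π bond(s) = 4.)

4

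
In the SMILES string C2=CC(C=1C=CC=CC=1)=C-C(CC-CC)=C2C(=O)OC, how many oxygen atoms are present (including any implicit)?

The symbol for oxygen appears 2 times in the SMILES.

2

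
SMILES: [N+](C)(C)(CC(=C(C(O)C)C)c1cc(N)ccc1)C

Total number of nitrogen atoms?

The symbol for nitrogen appears 2 times in the SMILES.

2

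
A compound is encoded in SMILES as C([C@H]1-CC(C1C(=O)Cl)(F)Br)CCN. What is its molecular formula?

Heavy atoms from the SMILES: 1 Br, 8 C, 1 Cl, 1 F, 1 N, 1 O.
Implicit hydrogens by atom environment:
  4 × C: 2 H each → 8
  2 × C: 1 H each → 2
  2 × C: no H
  1 × Br: no H
  1 × Cl: no H
  1 × F: no H
  1 × N: 2 H
  1 × O: no H
  Total hydrogens = 12.
Molecular formula: C8H12BrClFNO

C8H12BrClFNO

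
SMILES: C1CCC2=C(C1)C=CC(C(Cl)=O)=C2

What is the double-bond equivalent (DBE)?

6

Molecular formula from the SMILES: C11H11ClO.
DoU = (2C + 2 + N − H − X)/2 = (2·11 + 2 + 0 − 11 − 1)/2 = 12/2 = 6.
(Structurally: 2 ring(s) + 4 π bond(s) = 6.)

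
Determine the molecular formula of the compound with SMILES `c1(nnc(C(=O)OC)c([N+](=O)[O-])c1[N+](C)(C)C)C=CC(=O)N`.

C12H16N5O5+

Heavy atoms from the SMILES: 12 C, 5 N, 5 O.
Implicit hydrogens by atom environment:
  4 × C: 3 H each → 12
  4 × C (aromatic): no H
  4 × O: no H
  2 × C: 1 H each → 2
  2 × C: no H
  2 × N (aromatic): no H
  2 × N (charge +1): no H
  1 × N: 2 H
  1 × O (charge -1): no H
  Total hydrogens = 16.
Net charge +1.
Molecular formula: C12H16N5O5+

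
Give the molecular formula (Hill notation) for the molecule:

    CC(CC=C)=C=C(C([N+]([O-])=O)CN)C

Heavy atoms from the SMILES: 10 C, 2 N, 2 O.
Implicit hydrogens by atom environment:
  3 × C: 2 H each → 6
  3 × C: no H
  2 × C: 3 H each → 6
  2 × C: 1 H each → 2
  1 × N: 2 H
  1 × N (charge +1): no H
  1 × O: no H
  1 × O (charge -1): no H
  Total hydrogens = 16.
Molecular formula: C10H16N2O2

C10H16N2O2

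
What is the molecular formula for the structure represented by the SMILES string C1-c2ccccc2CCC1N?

Heavy atoms from the SMILES: 10 C, 1 N.
Implicit hydrogens by atom environment:
  4 × C (aromatic): 1 H each → 4
  3 × C: 2 H each → 6
  2 × C (aromatic): no H
  1 × C: 1 H
  1 × N: 2 H
  Total hydrogens = 13.
Molecular formula: C10H13N

C10H13N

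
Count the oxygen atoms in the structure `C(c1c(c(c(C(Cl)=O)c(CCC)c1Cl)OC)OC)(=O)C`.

The symbol for oxygen appears 4 times in the SMILES.

4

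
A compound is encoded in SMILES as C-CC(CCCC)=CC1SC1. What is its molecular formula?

Heavy atoms from the SMILES: 10 C, 1 S.
Implicit hydrogens by atom environment:
  5 × C: 2 H each → 10
  2 × C: 3 H each → 6
  2 × C: 1 H each → 2
  1 × C: no H
  1 × S: no H
  Total hydrogens = 18.
Molecular formula: C10H18S

C10H18S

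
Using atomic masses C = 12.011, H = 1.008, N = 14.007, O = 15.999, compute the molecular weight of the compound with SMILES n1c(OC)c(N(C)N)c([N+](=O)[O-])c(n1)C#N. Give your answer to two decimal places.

Molecular formula: C7H8N6O3.
M = 7×12.011 + 8×1.008 + 6×14.007 + 3×15.999 = 224.18 g/mol.

224.18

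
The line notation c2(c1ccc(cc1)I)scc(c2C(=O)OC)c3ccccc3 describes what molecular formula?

C18H13IO2S

Heavy atoms from the SMILES: 18 C, 1 I, 2 O, 1 S.
Implicit hydrogens by atom environment:
  10 × C (aromatic): 1 H each → 10
  6 × C (aromatic): no H
  2 × O: no H
  1 × C: 3 H
  1 × C: no H
  1 × I: no H
  1 × S (aromatic): no H
  Total hydrogens = 13.
Molecular formula: C18H13IO2S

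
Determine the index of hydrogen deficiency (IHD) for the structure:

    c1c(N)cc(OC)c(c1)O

Molecular formula from the SMILES: C7H9NO2.
DoU = (2C + 2 + N − H − X)/2 = (2·7 + 2 + 1 − 9 − 0)/2 = 8/2 = 4.
(Structurally: 1 ring(s) + 3 π bond(s) = 4.)

4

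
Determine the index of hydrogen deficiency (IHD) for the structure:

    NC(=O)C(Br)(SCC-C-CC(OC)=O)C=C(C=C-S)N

4

Molecular formula from the SMILES: C12H19BrN2O3S2.
DoU = (2C + 2 + N − H − X)/2 = (2·12 + 2 + 2 − 19 − 1)/2 = 8/2 = 4.
(Structurally: 0 ring(s) + 4 π bond(s) = 4.)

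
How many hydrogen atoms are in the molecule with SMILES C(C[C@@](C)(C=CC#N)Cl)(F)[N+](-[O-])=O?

8

Hydrogens are implicit in SMILES; fill each atom to its normal valence:
  3 × C: 1 H each → 3
  2 × C: no H
  1 × C: 3 H
  1 × C: 2 H
  1 × Cl: no H
  1 × F: no H
  1 × N (charge +1): no H
  1 × N: no H
  1 × O: no H
  1 × O (charge -1): no H
  Total hydrogens = 8.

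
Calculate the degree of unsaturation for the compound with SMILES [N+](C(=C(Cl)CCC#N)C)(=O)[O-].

4

Molecular formula from the SMILES: C6H7ClN2O2.
DoU = (2C + 2 + N − H − X)/2 = (2·6 + 2 + 2 − 7 − 1)/2 = 8/2 = 4.
(Structurally: 0 ring(s) + 4 π bond(s) = 4.)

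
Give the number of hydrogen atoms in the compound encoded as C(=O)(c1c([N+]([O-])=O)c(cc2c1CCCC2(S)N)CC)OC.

Hydrogens are implicit in SMILES; fill each atom to its normal valence:
  5 × C (aromatic): no H
  4 × C: 2 H each → 8
  3 × O: no H
  2 × C: 3 H each → 6
  2 × C: no H
  1 × C (aromatic): 1 H
  1 × N: 2 H
  1 × N (charge +1): no H
  1 × O (charge -1): no H
  1 × S: 1 H
  Total hydrogens = 18.

18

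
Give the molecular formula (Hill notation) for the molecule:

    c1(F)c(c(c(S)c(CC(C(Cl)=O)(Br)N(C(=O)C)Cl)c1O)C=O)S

Heavy atoms from the SMILES: 1 Br, 12 C, 2 Cl, 1 F, 1 N, 4 O, 2 S.
Implicit hydrogens by atom environment:
  6 × C (aromatic): no H
  3 × C: no H
  3 × O: no H
  2 × Cl: no H
  2 × S: 1 H each → 2
  1 × Br: no H
  1 × C: 3 H
  1 × C: 2 H
  1 × C: 1 H
  1 × F: no H
  1 × N: no H
  1 × O: 1 H
  Total hydrogens = 9.
Molecular formula: C12H9BrCl2FNO4S2

C12H9BrCl2FNO4S2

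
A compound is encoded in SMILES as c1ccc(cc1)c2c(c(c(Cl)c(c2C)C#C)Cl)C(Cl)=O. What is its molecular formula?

C16H9Cl3O

Heavy atoms from the SMILES: 16 C, 3 Cl, 1 O.
Implicit hydrogens by atom environment:
  7 × C (aromatic): no H
  5 × C (aromatic): 1 H each → 5
  3 × Cl: no H
  2 × C: no H
  1 × C: 3 H
  1 × C: 1 H
  1 × O: no H
  Total hydrogens = 9.
Molecular formula: C16H9Cl3O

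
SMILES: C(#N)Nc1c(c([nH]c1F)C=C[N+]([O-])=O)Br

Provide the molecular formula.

Heavy atoms from the SMILES: 1 Br, 7 C, 1 F, 4 N, 2 O.
Implicit hydrogens by atom environment:
  4 × C (aromatic): no H
  2 × C: 1 H each → 2
  1 × Br: no H
  1 × C: no H
  1 × F: no H
  1 × N (aromatic): 1 H
  1 × N: 1 H
  1 × N (charge +1): no H
  1 × N: no H
  1 × O: no H
  1 × O (charge -1): no H
  Total hydrogens = 4.
Molecular formula: C7H4BrFN4O2

C7H4BrFN4O2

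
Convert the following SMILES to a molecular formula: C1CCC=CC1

Heavy atoms from the SMILES: 6 C.
Implicit hydrogens by atom environment:
  4 × C: 2 H each → 8
  2 × C: 1 H each → 2
  Total hydrogens = 10.
Molecular formula: C6H10

C6H10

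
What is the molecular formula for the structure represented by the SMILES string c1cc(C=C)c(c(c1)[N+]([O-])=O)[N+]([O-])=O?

C8H6N2O4

Heavy atoms from the SMILES: 8 C, 2 N, 4 O.
Implicit hydrogens by atom environment:
  3 × C (aromatic): 1 H each → 3
  3 × C (aromatic): no H
  2 × N (charge +1): no H
  2 × O: no H
  2 × O (charge -1): no H
  1 × C: 2 H
  1 × C: 1 H
  Total hydrogens = 6.
Molecular formula: C8H6N2O4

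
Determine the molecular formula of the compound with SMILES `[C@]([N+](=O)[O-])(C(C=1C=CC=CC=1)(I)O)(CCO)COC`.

C12H16INO5

Heavy atoms from the SMILES: 12 C, 1 I, 1 N, 5 O.
Implicit hydrogens by atom environment:
  5 × C (aromatic): 1 H each → 5
  3 × C: 2 H each → 6
  2 × C: no H
  2 × O: 1 H each → 2
  2 × O: no H
  1 × C: 3 H
  1 × C (aromatic): no H
  1 × I: no H
  1 × N (charge +1): no H
  1 × O (charge -1): no H
  Total hydrogens = 16.
Molecular formula: C12H16INO5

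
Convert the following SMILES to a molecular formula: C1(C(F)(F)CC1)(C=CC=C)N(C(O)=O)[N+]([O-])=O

C9H10F2N2O4

Heavy atoms from the SMILES: 9 C, 2 F, 2 N, 4 O.
Implicit hydrogens by atom environment:
  3 × C: 2 H each → 6
  3 × C: 1 H each → 3
  3 × C: no H
  2 × F: no H
  2 × O: no H
  1 × N: no H
  1 × N (charge +1): no H
  1 × O: 1 H
  1 × O (charge -1): no H
  Total hydrogens = 10.
Molecular formula: C9H10F2N2O4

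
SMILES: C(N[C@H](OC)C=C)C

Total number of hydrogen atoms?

13

Hydrogens are implicit in SMILES; fill each atom to its normal valence:
  2 × C: 3 H each → 6
  2 × C: 2 H each → 4
  2 × C: 1 H each → 2
  1 × N: 1 H
  1 × O: no H
  Total hydrogens = 13.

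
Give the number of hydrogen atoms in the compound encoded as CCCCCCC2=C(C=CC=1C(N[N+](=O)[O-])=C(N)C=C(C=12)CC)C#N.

24

Hydrogens are implicit in SMILES; fill each atom to its normal valence:
  7 × C (aromatic): no H
  6 × C: 2 H each → 12
  3 × C (aromatic): 1 H each → 3
  2 × C: 3 H each → 6
  1 × C: no H
  1 × N: 2 H
  1 × N: 1 H
  1 × N: no H
  1 × N (charge +1): no H
  1 × O: no H
  1 × O (charge -1): no H
  Total hydrogens = 24.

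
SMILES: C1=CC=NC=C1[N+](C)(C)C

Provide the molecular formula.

Heavy atoms from the SMILES: 8 C, 2 N.
Implicit hydrogens by atom environment:
  4 × C (aromatic): 1 H each → 4
  3 × C: 3 H each → 9
  1 × C (aromatic): no H
  1 × N (aromatic): no H
  1 × N (charge +1): no H
  Total hydrogens = 13.
Net charge +1.
Molecular formula: C8H13N2+

C8H13N2+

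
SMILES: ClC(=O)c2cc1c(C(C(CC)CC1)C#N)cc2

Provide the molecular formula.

C14H14ClNO

Heavy atoms from the SMILES: 14 C, 1 Cl, 1 N, 1 O.
Implicit hydrogens by atom environment:
  3 × C: 2 H each → 6
  3 × C (aromatic): 1 H each → 3
  3 × C (aromatic): no H
  2 × C: 1 H each → 2
  2 × C: no H
  1 × C: 3 H
  1 × Cl: no H
  1 × N: no H
  1 × O: no H
  Total hydrogens = 14.
Molecular formula: C14H14ClNO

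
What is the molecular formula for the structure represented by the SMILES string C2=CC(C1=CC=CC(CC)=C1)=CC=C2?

C14H14

Heavy atoms from the SMILES: 14 C.
Implicit hydrogens by atom environment:
  9 × C (aromatic): 1 H each → 9
  3 × C (aromatic): no H
  1 × C: 3 H
  1 × C: 2 H
  Total hydrogens = 14.
Molecular formula: C14H14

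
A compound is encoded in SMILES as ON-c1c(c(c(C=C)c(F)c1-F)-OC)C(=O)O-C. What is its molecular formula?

C11H11F2NO4

Heavy atoms from the SMILES: 11 C, 2 F, 1 N, 4 O.
Implicit hydrogens by atom environment:
  6 × C (aromatic): no H
  3 × O: no H
  2 × C: 3 H each → 6
  2 × F: no H
  1 × C: 2 H
  1 × C: 1 H
  1 × C: no H
  1 × N: 1 H
  1 × O: 1 H
  Total hydrogens = 11.
Molecular formula: C11H11F2NO4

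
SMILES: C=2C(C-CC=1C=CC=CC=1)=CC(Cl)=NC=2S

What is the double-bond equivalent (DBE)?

8

Molecular formula from the SMILES: C13H12ClNS.
DoU = (2C + 2 + N − H − X)/2 = (2·13 + 2 + 1 − 12 − 1)/2 = 16/2 = 8.
(Structurally: 2 ring(s) + 6 π bond(s) = 8.)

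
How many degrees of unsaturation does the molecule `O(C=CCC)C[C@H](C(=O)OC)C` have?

2

Molecular formula from the SMILES: C9H16O3.
DoU = (2C + 2 + N − H − X)/2 = (2·9 + 2 + 0 − 16 − 0)/2 = 4/2 = 2.
(Structurally: 0 ring(s) + 2 π bond(s) = 2.)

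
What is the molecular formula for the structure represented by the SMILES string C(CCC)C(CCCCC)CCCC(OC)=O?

C15H30O2

Heavy atoms from the SMILES: 15 C, 2 O.
Implicit hydrogens by atom environment:
  10 × C: 2 H each → 20
  3 × C: 3 H each → 9
  2 × O: no H
  1 × C: 1 H
  1 × C: no H
  Total hydrogens = 30.
Molecular formula: C15H30O2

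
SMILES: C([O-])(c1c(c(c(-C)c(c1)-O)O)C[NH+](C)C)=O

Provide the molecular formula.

Heavy atoms from the SMILES: 11 C, 1 N, 4 O.
Implicit hydrogens by atom environment:
  5 × C (aromatic): no H
  3 × C: 3 H each → 9
  2 × O: 1 H each → 2
  1 × C: 2 H
  1 × C (aromatic): 1 H
  1 × C: no H
  1 × N (charge +1): 1 H
  1 × O: no H
  1 × O (charge -1): no H
  Total hydrogens = 15.
Molecular formula: C11H15NO4

C11H15NO4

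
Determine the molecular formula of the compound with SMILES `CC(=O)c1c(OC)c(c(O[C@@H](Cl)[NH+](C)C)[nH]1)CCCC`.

Heavy atoms from the SMILES: 14 C, 1 Cl, 2 N, 3 O.
Implicit hydrogens by atom environment:
  5 × C: 3 H each → 15
  4 × C (aromatic): no H
  3 × C: 2 H each → 6
  3 × O: no H
  1 × C: 1 H
  1 × C: no H
  1 × Cl: no H
  1 × N (aromatic): 1 H
  1 × N (charge +1): 1 H
  Total hydrogens = 24.
Net charge +1.
Molecular formula: C14H24ClN2O3+

C14H24ClN2O3+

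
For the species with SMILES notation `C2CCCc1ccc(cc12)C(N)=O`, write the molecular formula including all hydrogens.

C11H13NO

Heavy atoms from the SMILES: 11 C, 1 N, 1 O.
Implicit hydrogens by atom environment:
  4 × C: 2 H each → 8
  3 × C (aromatic): 1 H each → 3
  3 × C (aromatic): no H
  1 × C: no H
  1 × N: 2 H
  1 × O: no H
  Total hydrogens = 13.
Molecular formula: C11H13NO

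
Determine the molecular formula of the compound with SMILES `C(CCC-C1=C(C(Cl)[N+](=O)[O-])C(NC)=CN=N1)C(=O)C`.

Heavy atoms from the SMILES: 12 C, 1 Cl, 4 N, 3 O.
Implicit hydrogens by atom environment:
  4 × C: 2 H each → 8
  3 × C (aromatic): no H
  2 × C: 3 H each → 6
  2 × N (aromatic): no H
  2 × O: no H
  1 × C (aromatic): 1 H
  1 × C: 1 H
  1 × C: no H
  1 × Cl: no H
  1 × N: 1 H
  1 × N (charge +1): no H
  1 × O (charge -1): no H
  Total hydrogens = 17.
Molecular formula: C12H17ClN4O3

C12H17ClN4O3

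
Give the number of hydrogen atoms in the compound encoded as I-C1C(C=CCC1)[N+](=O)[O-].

Hydrogens are implicit in SMILES; fill each atom to its normal valence:
  4 × C: 1 H each → 4
  2 × C: 2 H each → 4
  1 × I: no H
  1 × N (charge +1): no H
  1 × O: no H
  1 × O (charge -1): no H
  Total hydrogens = 8.

8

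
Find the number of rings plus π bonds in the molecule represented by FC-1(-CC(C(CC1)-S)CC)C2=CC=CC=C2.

Molecular formula from the SMILES: C14H19FS.
DoU = (2C + 2 + N − H − X)/2 = (2·14 + 2 + 0 − 19 − 1)/2 = 10/2 = 5.
(Structurally: 2 ring(s) + 3 π bond(s) = 5.)

5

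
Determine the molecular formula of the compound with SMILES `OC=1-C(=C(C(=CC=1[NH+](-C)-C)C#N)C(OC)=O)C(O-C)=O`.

C13H15N2O5+

Heavy atoms from the SMILES: 13 C, 2 N, 5 O.
Implicit hydrogens by atom environment:
  5 × C (aromatic): no H
  4 × C: 3 H each → 12
  4 × O: no H
  3 × C: no H
  1 × C (aromatic): 1 H
  1 × N (charge +1): 1 H
  1 × N: no H
  1 × O: 1 H
  Total hydrogens = 15.
Net charge +1.
Molecular formula: C13H15N2O5+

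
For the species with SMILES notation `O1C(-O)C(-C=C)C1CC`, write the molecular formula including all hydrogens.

Heavy atoms from the SMILES: 7 C, 2 O.
Implicit hydrogens by atom environment:
  4 × C: 1 H each → 4
  2 × C: 2 H each → 4
  1 × C: 3 H
  1 × O: 1 H
  1 × O: no H
  Total hydrogens = 12.
Molecular formula: C7H12O2

C7H12O2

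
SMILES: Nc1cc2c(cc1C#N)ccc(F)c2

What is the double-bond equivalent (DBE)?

Molecular formula from the SMILES: C11H7FN2.
DoU = (2C + 2 + N − H − X)/2 = (2·11 + 2 + 2 − 7 − 1)/2 = 18/2 = 9.
(Structurally: 2 ring(s) + 7 π bond(s) = 9.)

9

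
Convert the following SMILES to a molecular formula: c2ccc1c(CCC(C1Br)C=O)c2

C11H11BrO

Heavy atoms from the SMILES: 1 Br, 11 C, 1 O.
Implicit hydrogens by atom environment:
  4 × C (aromatic): 1 H each → 4
  3 × C: 1 H each → 3
  2 × C: 2 H each → 4
  2 × C (aromatic): no H
  1 × Br: no H
  1 × O: no H
  Total hydrogens = 11.
Molecular formula: C11H11BrO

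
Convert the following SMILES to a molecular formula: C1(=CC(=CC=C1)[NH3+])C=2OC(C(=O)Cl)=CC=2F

C11H8ClFNO2+

Heavy atoms from the SMILES: 11 C, 1 Cl, 1 F, 1 N, 2 O.
Implicit hydrogens by atom environment:
  5 × C (aromatic): 1 H each → 5
  5 × C (aromatic): no H
  1 × C: no H
  1 × Cl: no H
  1 × F: no H
  1 × N (charge +1): 3 H
  1 × O (aromatic): no H
  1 × O: no H
  Total hydrogens = 8.
Net charge +1.
Molecular formula: C11H8ClFNO2+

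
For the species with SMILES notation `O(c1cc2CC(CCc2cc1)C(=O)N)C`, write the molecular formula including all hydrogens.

Heavy atoms from the SMILES: 12 C, 1 N, 2 O.
Implicit hydrogens by atom environment:
  3 × C: 2 H each → 6
  3 × C (aromatic): 1 H each → 3
  3 × C (aromatic): no H
  2 × O: no H
  1 × C: 3 H
  1 × C: 1 H
  1 × C: no H
  1 × N: 2 H
  Total hydrogens = 15.
Molecular formula: C12H15NO2

C12H15NO2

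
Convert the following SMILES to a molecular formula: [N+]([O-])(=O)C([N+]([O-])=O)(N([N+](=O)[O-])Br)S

Heavy atoms from the SMILES: 1 Br, 1 C, 4 N, 6 O, 1 S.
Implicit hydrogens by atom environment:
  3 × N (charge +1): no H
  3 × O: no H
  3 × O (charge -1): no H
  1 × Br: no H
  1 × C: no H
  1 × N: no H
  1 × S: 1 H
  Total hydrogens = 1.
Molecular formula: CHBrN4O6S

CHBrN4O6S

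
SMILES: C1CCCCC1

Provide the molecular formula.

C6H12

Heavy atoms from the SMILES: 6 C.
Implicit hydrogens by atom environment:
  6 × C: 2 H each → 12
  Total hydrogens = 12.
Molecular formula: C6H12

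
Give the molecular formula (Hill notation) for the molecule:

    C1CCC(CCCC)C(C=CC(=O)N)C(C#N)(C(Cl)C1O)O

Heavy atoms from the SMILES: 16 C, 1 Cl, 2 N, 3 O.
Implicit hydrogens by atom environment:
  6 × C: 2 H each → 12
  6 × C: 1 H each → 6
  3 × C: no H
  2 × O: 1 H each → 2
  1 × C: 3 H
  1 × Cl: no H
  1 × N: 2 H
  1 × N: no H
  1 × O: no H
  Total hydrogens = 25.
Molecular formula: C16H25ClN2O3

C16H25ClN2O3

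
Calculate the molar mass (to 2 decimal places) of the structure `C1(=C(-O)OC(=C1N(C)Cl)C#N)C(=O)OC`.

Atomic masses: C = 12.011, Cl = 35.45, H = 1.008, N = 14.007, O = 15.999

Molecular formula: C8H7ClN2O4.
M = 8×12.011 + 1×35.45 + 7×1.008 + 2×14.007 + 4×15.999 = 230.60 g/mol.

230.60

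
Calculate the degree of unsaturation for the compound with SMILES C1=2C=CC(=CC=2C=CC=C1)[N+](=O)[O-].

8

Molecular formula from the SMILES: C10H7NO2.
DoU = (2C + 2 + N − H − X)/2 = (2·10 + 2 + 1 − 7 − 0)/2 = 16/2 = 8.
(Structurally: 2 ring(s) + 6 π bond(s) = 8.)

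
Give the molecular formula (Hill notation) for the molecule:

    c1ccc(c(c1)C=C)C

Heavy atoms from the SMILES: 9 C.
Implicit hydrogens by atom environment:
  4 × C (aromatic): 1 H each → 4
  2 × C (aromatic): no H
  1 × C: 3 H
  1 × C: 2 H
  1 × C: 1 H
  Total hydrogens = 10.
Molecular formula: C9H10

C9H10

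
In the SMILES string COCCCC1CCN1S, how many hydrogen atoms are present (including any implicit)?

15

Hydrogens are implicit in SMILES; fill each atom to its normal valence:
  5 × C: 2 H each → 10
  1 × C: 3 H
  1 × C: 1 H
  1 × N: no H
  1 × O: no H
  1 × S: 1 H
  Total hydrogens = 15.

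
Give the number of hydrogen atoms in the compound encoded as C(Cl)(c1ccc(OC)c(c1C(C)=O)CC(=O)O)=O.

11

Hydrogens are implicit in SMILES; fill each atom to its normal valence:
  4 × C (aromatic): no H
  4 × O: no H
  3 × C: no H
  2 × C: 3 H each → 6
  2 × C (aromatic): 1 H each → 2
  1 × C: 2 H
  1 × Cl: no H
  1 × O: 1 H
  Total hydrogens = 11.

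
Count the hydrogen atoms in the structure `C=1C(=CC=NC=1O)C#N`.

Hydrogens are implicit in SMILES; fill each atom to its normal valence:
  3 × C (aromatic): 1 H each → 3
  2 × C (aromatic): no H
  1 × C: no H
  1 × N (aromatic): no H
  1 × N: no H
  1 × O: 1 H
  Total hydrogens = 4.

4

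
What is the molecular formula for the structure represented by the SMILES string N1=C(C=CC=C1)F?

Heavy atoms from the SMILES: 5 C, 1 F, 1 N.
Implicit hydrogens by atom environment:
  4 × C (aromatic): 1 H each → 4
  1 × C (aromatic): no H
  1 × F: no H
  1 × N (aromatic): no H
  Total hydrogens = 4.
Molecular formula: C5H4FN

C5H4FN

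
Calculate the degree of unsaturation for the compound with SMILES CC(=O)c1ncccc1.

5

Molecular formula from the SMILES: C7H7NO.
DoU = (2C + 2 + N − H − X)/2 = (2·7 + 2 + 1 − 7 − 0)/2 = 10/2 = 5.
(Structurally: 1 ring(s) + 4 π bond(s) = 5.)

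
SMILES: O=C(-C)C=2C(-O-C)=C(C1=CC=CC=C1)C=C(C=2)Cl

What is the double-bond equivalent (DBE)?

9

Molecular formula from the SMILES: C15H13ClO2.
DoU = (2C + 2 + N − H − X)/2 = (2·15 + 2 + 0 − 13 − 1)/2 = 18/2 = 9.
(Structurally: 2 ring(s) + 7 π bond(s) = 9.)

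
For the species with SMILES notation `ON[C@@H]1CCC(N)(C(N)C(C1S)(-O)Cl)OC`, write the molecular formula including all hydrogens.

C8H18ClN3O3S

Heavy atoms from the SMILES: 8 C, 1 Cl, 3 N, 3 O, 1 S.
Implicit hydrogens by atom environment:
  3 × C: 1 H each → 3
  2 × C: 2 H each → 4
  2 × C: no H
  2 × N: 2 H each → 4
  2 × O: 1 H each → 2
  1 × C: 3 H
  1 × Cl: no H
  1 × N: 1 H
  1 × O: no H
  1 × S: 1 H
  Total hydrogens = 18.
Molecular formula: C8H18ClN3O3S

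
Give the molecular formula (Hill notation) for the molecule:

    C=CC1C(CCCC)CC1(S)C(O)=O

Heavy atoms from the SMILES: 11 C, 2 O, 1 S.
Implicit hydrogens by atom environment:
  5 × C: 2 H each → 10
  3 × C: 1 H each → 3
  2 × C: no H
  1 × C: 3 H
  1 × O: 1 H
  1 × O: no H
  1 × S: 1 H
  Total hydrogens = 18.
Molecular formula: C11H18O2S

C11H18O2S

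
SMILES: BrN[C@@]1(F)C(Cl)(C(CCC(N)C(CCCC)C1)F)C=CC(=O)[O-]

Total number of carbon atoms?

15

The symbol for carbon appears 15 times in the SMILES. (Cl is a single chlorine, not C + l.)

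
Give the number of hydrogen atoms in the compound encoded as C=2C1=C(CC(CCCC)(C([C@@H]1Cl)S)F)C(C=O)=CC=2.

18

Hydrogens are implicit in SMILES; fill each atom to its normal valence:
  4 × C: 2 H each → 8
  3 × C (aromatic): 1 H each → 3
  3 × C: 1 H each → 3
  3 × C (aromatic): no H
  1 × C: 3 H
  1 × C: no H
  1 × Cl: no H
  1 × F: no H
  1 × O: no H
  1 × S: 1 H
  Total hydrogens = 18.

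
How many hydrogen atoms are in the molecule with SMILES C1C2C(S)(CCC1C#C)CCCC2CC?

22

Hydrogens are implicit in SMILES; fill each atom to its normal valence:
  7 × C: 2 H each → 14
  4 × C: 1 H each → 4
  2 × C: no H
  1 × C: 3 H
  1 × S: 1 H
  Total hydrogens = 22.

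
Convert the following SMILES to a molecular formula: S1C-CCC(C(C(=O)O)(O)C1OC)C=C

C10H16O4S

Heavy atoms from the SMILES: 10 C, 4 O, 1 S.
Implicit hydrogens by atom environment:
  4 × C: 2 H each → 8
  3 × C: 1 H each → 3
  2 × C: no H
  2 × O: 1 H each → 2
  2 × O: no H
  1 × C: 3 H
  1 × S: no H
  Total hydrogens = 16.
Molecular formula: C10H16O4S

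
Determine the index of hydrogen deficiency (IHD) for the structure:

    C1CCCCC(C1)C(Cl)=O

Molecular formula from the SMILES: C8H13ClO.
DoU = (2C + 2 + N − H − X)/2 = (2·8 + 2 + 0 − 13 − 1)/2 = 4/2 = 2.
(Structurally: 1 ring(s) + 1 π bond(s) = 2.)

2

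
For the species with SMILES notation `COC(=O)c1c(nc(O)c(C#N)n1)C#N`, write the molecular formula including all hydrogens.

Heavy atoms from the SMILES: 8 C, 4 N, 3 O.
Implicit hydrogens by atom environment:
  4 × C (aromatic): no H
  3 × C: no H
  2 × N (aromatic): no H
  2 × N: no H
  2 × O: no H
  1 × C: 3 H
  1 × O: 1 H
  Total hydrogens = 4.
Molecular formula: C8H4N4O3

C8H4N4O3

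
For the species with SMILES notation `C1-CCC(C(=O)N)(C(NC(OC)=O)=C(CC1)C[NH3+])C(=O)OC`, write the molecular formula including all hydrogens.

C14H24N3O5+

Heavy atoms from the SMILES: 14 C, 3 N, 5 O.
Implicit hydrogens by atom environment:
  6 × C: 2 H each → 12
  6 × C: no H
  5 × O: no H
  2 × C: 3 H each → 6
  1 × N (charge +1): 3 H
  1 × N: 2 H
  1 × N: 1 H
  Total hydrogens = 24.
Net charge +1.
Molecular formula: C14H24N3O5+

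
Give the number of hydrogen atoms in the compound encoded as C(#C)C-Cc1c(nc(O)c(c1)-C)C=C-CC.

Hydrogens are implicit in SMILES; fill each atom to its normal valence:
  4 × C (aromatic): no H
  3 × C: 2 H each → 6
  3 × C: 1 H each → 3
  2 × C: 3 H each → 6
  1 × C (aromatic): 1 H
  1 × C: no H
  1 × N (aromatic): no H
  1 × O: 1 H
  Total hydrogens = 17.

17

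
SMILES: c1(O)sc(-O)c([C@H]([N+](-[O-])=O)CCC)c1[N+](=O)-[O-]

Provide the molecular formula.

Heavy atoms from the SMILES: 8 C, 2 N, 6 O, 1 S.
Implicit hydrogens by atom environment:
  4 × C (aromatic): no H
  2 × C: 2 H each → 4
  2 × N (charge +1): no H
  2 × O: 1 H each → 2
  2 × O: no H
  2 × O (charge -1): no H
  1 × C: 3 H
  1 × C: 1 H
  1 × S (aromatic): no H
  Total hydrogens = 10.
Molecular formula: C8H10N2O6S

C8H10N2O6S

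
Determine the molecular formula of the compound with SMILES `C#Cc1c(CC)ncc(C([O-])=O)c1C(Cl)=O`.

C11H7ClNO3-

Heavy atoms from the SMILES: 11 C, 1 Cl, 1 N, 3 O.
Implicit hydrogens by atom environment:
  4 × C (aromatic): no H
  3 × C: no H
  2 × O: no H
  1 × C: 3 H
  1 × C: 2 H
  1 × C (aromatic): 1 H
  1 × C: 1 H
  1 × Cl: no H
  1 × N (aromatic): no H
  1 × O (charge -1): no H
  Total hydrogens = 7.
Net charge -1.
Molecular formula: C11H7ClNO3-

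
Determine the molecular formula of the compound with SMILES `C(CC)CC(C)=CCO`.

Heavy atoms from the SMILES: 8 C, 1 O.
Implicit hydrogens by atom environment:
  4 × C: 2 H each → 8
  2 × C: 3 H each → 6
  1 × C: 1 H
  1 × C: no H
  1 × O: 1 H
  Total hydrogens = 16.
Molecular formula: C8H16O

C8H16O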